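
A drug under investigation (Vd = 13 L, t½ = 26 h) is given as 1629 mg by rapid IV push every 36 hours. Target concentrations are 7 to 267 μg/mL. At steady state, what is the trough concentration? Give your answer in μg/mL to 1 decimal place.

τ/t½ = 36/26 ≈ 1.3846, so fraction remaining f = (1/2)^(36/26) ≈ 0.3830.
Each bolus raises the concentration by D/Vd = 1629/13 ≈ 125.308 μg/mL.
Steady-state trough Cmin,ss = C₀·f/(1−f) ≈ 125.308 × 0.3830/0.6170 ≈ 77.784 μg/mL.
Trough 77.8 μg/mL vs MEC 7 μg/mL: adequate.

77.8 μg/mL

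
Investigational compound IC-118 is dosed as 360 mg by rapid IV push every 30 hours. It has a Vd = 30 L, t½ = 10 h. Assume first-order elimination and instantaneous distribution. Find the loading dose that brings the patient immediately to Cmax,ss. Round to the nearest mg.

f = (1/2)^(30/10) ≈ 0.125000; accumulation ratio R = 1/(1−f) ≈ 1.14286.
Loading dose to hit Cmax,ss on first dose: D_load = D_maint·R ≈ 360 × 1.14286 ≈ 411.43 mg.

411 mg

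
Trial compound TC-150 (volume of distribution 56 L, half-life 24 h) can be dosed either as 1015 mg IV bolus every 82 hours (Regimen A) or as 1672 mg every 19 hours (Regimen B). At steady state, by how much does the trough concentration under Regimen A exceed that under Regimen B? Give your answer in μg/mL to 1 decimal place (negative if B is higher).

-39.0 μg/mL

Regimen A: f = (1/2)^(82/24) ≈ 0.0936; Cmin,ss = (1015/56)·f/(1−f) ≈ 1.872 μg/mL.
Regimen B: f = (1/2)^(19/24) ≈ 0.5777; Cmin,ss = (1672/56)·f/(1−f) ≈ 40.844 μg/mL.
Difference ≈ 1.872 − 40.844 ≈ -38.972 μg/mL.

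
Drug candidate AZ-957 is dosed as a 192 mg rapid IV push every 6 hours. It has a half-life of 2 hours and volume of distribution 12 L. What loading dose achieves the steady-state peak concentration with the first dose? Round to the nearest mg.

f = (1/2)^(6/2) ≈ 0.125000; accumulation ratio R = 1/(1−f) ≈ 1.14286.
Loading dose to hit Cmax,ss on first dose: D_load = D_maint·R ≈ 192 × 1.14286 ≈ 219.43 mg.

219 mg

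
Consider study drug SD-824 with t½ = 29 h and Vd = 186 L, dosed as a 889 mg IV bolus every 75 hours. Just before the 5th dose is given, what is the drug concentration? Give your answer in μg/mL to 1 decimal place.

1.0 μg/mL

f = (1/2)^(τ/t½) = (1/2)^(75/29) ≈ 0.1665.
C₀ = D/Vd = 889/186 ≈ 4.780 μg/mL.
Before the 5th dose, 4 doses have been given. Superposition: Cmin = C₀·(f + f² + … + f^4).
≈ 4.780 × (0.1665 + 0.0277 + 0.0046 + 0.0008) ≈ 4.780 × 0.1996 ≈ 0.954 μg/mL.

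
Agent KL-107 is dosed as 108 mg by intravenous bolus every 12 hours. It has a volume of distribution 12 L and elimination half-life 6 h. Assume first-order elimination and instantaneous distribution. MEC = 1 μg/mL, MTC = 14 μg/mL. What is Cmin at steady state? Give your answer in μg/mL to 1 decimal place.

τ = 12 h = 2 half-lives, so f = (1/2)^2 = 0.25.
Accumulation ratio R = 1/(1 − f) = 1/0.75 = 4/3.
Single-dose peak C₀ = D/Vd = 108/12 = 9 μg/mL.
Steady-state peak Cmax,ss = C₀·R = 9 × 4/3 ≈ 12.000 μg/mL.
Steady-state trough Cmin,ss = Cmax,ss·f ≈ 12.000 × 0.25 ≈ 3.000 μg/mL.
Trough 3.0 μg/mL vs MEC 1 μg/mL: adequate.

3.0 μg/mL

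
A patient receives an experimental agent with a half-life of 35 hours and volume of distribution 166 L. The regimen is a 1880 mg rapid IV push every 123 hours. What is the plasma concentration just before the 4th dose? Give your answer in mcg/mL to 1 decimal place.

1.1 mcg/mL

f = (1/2)^(τ/t½) = (1/2)^(123/35) ≈ 0.0875.
C₀ = D/Vd = 1880/166 ≈ 11.325 mcg/mL.
Before the 4th dose, 3 doses have been given. Superposition: Cmin = C₀·(f + f² + … + f^3).
≈ 11.325 × (0.0875 + 0.0077 + 0.0007) ≈ 11.325 × 0.0959 ≈ 1.086 mcg/mL.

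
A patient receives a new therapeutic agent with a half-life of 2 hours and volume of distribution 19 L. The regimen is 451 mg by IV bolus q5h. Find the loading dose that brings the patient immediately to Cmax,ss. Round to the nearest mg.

548 mg

f = (1/2)^(5/2) ≈ 0.176777; accumulation ratio R = 1/(1−f) ≈ 1.21474.
Loading dose to hit Cmax,ss on first dose: D_load = D_maint·R ≈ 451 × 1.21474 ≈ 547.85 mg.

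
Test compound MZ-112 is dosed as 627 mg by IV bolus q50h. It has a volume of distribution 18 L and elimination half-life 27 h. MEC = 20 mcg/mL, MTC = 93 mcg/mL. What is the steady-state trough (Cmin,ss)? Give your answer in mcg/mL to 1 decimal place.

13.3 mcg/mL

τ/t½ = 50/27 ≈ 1.8519, so fraction remaining f = (1/2)^(50/27) ≈ 0.2770.
At steady state, accumulation factor R = 1/(1 − e^(−kτ)) ≈ 1.3831.
Each bolus raises the concentration by D/Vd = 627/18 ≈ 34.833 mcg/mL.
Cmax,ss = C₀/(1 − f) ≈ 34.833/0.7230 ≈ 48.178 mcg/mL.
One interval later, Cmin,ss = Cmax,ss·e^(−kτ) ≈ 48.178 × 0.2770 ≈ 13.345 mcg/mL.
Trough 13.3 mcg/mL vs MEC 20 mcg/mL: subtherapeutic.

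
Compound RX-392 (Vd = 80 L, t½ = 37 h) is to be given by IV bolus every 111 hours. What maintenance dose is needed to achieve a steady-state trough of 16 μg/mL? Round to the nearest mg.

8960 mg

τ/t½ = 111/37 ≈ 3, so f = (1/2)^(111/37) ≈ 0.125000.
Cmin,ss = (D/Vd)·f/(1−f), so D = Cmin,ss·Vd·(1−f)/f.
D = 16 × 80 × (1−f)/f ≈ 16 × 80 × 7.00000 ≈ 8960.00 mg.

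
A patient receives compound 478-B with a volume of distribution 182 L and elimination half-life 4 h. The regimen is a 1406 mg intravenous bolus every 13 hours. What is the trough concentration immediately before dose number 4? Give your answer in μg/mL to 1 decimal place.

0.9 μg/mL

f = (1/2)^(τ/t½) = (1/2)^(13/4) ≈ 0.1051.
C₀ = D/Vd = 1406/182 ≈ 7.725 μg/mL.
Before the 4th dose, 3 doses have been given. Superposition: Cmin = C₀·(f + f² + … + f^3).
≈ 7.725 × (0.1051 + 0.0110 + 0.0012) ≈ 7.725 × 0.1173 ≈ 0.906 μg/mL.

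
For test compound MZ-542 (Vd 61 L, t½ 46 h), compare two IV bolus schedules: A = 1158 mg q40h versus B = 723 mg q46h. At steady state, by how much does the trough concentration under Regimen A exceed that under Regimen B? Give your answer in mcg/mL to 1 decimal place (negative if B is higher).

11.1 mcg/mL

Regimen A: f = (1/2)^(40/46) ≈ 0.5473; Cmin,ss = (1158/61)·f/(1−f) ≈ 22.951 mcg/mL.
Regimen B: f = (1/2)^(46/46) ≈ 0.5000; Cmin,ss = (723/61)·f/(1−f) ≈ 11.852 mcg/mL.
Difference ≈ 22.951 − 11.852 ≈ 11.099 mcg/mL.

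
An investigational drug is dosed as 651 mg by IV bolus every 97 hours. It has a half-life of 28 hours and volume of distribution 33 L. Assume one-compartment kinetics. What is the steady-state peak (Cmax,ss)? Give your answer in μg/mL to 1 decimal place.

Over one 97-h interval, 97/28 ≈ 3.4643 half-lives elapse, leaving f ≈ 0.0906 of each dose.
Accumulation ratio R = 1/(1 − f) ≈ 1/0.9094 ≈ 1.0996.
Each bolus raises the concentration by D/Vd = 651/33 ≈ 19.727 μg/mL.
Steady-state peak Cmax,ss = C₀·R ≈ 19.727 × 1.0996 ≈ 21.692 μg/mL.

21.7 μg/mL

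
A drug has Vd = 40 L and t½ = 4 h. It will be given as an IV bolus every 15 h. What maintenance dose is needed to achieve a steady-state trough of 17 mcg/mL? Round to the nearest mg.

τ/t½ = 15/4 ≈ 3.75, so f = (1/2)^(15/4) ≈ 0.074325.
Cmin,ss = (D/Vd)·f/(1−f), so D = Cmin,ss·Vd·(1−f)/f.
D = 17 × 40 × (1−f)/f ≈ 17 × 40 × 12.45442 ≈ 8469.01 mg.

8469 mg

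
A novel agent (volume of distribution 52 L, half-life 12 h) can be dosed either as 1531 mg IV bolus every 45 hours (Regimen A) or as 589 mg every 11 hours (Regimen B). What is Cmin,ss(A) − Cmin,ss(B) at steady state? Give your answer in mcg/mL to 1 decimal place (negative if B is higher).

-10.4 mcg/mL

Regimen A: f = (1/2)^(45/12) ≈ 0.0743; Cmin,ss = (1531/52)·f/(1−f) ≈ 2.363 mcg/mL.
Regimen B: f = (1/2)^(11/12) ≈ 0.5297; Cmin,ss = (589/52)·f/(1−f) ≈ 12.758 mcg/mL.
Difference ≈ 2.363 − 12.758 ≈ -10.395 mcg/mL.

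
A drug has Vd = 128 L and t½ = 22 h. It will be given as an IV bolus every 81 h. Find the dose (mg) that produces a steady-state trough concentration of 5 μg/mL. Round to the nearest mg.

τ/t½ = 81/22 ≈ 3.6818, so f = (1/2)^(81/22) ≈ 0.077922.
Cmin,ss = (D/Vd)·f/(1−f), so D = Cmin,ss·Vd·(1−f)/f.
D = 5 × 128 × (1−f)/f ≈ 5 × 128 × 11.83335 ≈ 7573.34 mg.

7573 mg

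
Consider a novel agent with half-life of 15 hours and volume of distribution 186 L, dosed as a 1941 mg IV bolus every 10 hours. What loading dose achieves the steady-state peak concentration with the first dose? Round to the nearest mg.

5245 mg

f = (1/2)^(10/15) ≈ 0.629961; accumulation ratio R = 1/(1−f) ≈ 2.70242.
Loading dose to hit Cmax,ss on first dose: D_load = D_maint·R ≈ 1941 × 2.70242 ≈ 5245.40 mg.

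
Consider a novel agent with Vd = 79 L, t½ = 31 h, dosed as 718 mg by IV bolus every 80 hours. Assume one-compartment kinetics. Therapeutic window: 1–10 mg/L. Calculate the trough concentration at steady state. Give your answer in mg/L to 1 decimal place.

1.8 mg/L

k = ln2/t½ = ln2/31 ≈ 0.022360 h⁻¹; fraction remaining f = e^(−kτ) = e^(−0.022360×80) ≈ 0.1672.
At steady state, accumulation factor R = 1/(1 − e^(−kτ)) ≈ 1.2008.
Each bolus raises the concentration by D/Vd = 718/79 ≈ 9.089 mg/L.
Steady-state peak Cmax,ss = C₀·R ≈ 9.089 × 1.2008 ≈ 10.914 mg/L.
One interval later, Cmin,ss = Cmax,ss·e^(−kτ) ≈ 10.914 × 0.1672 ≈ 1.825 mg/L.
Trough 1.8 mg/L vs MEC 1 mg/L: adequate.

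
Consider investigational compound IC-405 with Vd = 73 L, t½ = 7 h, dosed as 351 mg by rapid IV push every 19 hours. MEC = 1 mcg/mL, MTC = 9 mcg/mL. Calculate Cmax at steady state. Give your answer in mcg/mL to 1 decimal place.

5.7 mcg/mL

Over one 19-h interval, 19/7 ≈ 2.7143 half-lives elapse, leaving f ≈ 0.1524 of each dose.
At steady state, accumulation factor R = 1/(1 − e^(−kτ)) ≈ 1.1798.
Each bolus raises the concentration by D/Vd = 351/73 ≈ 4.808 mcg/mL.
Steady-state peak Cmax,ss = C₀·R ≈ 4.808 × 1.1798 ≈ 5.672 mcg/mL.
Peak 5.7 mcg/mL vs MTC 9 mcg/mL: below toxic threshold.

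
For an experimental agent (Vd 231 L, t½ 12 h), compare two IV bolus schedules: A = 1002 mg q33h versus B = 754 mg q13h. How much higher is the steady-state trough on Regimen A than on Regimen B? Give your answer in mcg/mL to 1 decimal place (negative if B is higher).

Regimen A: f = (1/2)^(33/12) ≈ 0.1487; Cmin,ss = (1002/231)·f/(1−f) ≈ 0.758 mcg/mL.
Regimen B: f = (1/2)^(13/12) ≈ 0.4719; Cmin,ss = (754/231)·f/(1−f) ≈ 2.917 mcg/mL.
Difference ≈ 0.758 − 2.917 ≈ -2.159 mcg/mL.

-2.2 mcg/mL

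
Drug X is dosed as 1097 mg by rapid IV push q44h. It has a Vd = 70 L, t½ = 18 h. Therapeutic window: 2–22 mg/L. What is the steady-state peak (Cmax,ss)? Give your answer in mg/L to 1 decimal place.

19.2 mg/L

k = ln2/t½ = ln2/18 ≈ 0.038508 h⁻¹; fraction remaining f = e^(−kτ) = e^(−0.038508×44) ≈ 0.1837.
At steady state, accumulation factor R = 1/(1 − e^(−kτ)) ≈ 1.2250.
Each bolus raises the concentration by D/Vd = 1097/70 ≈ 15.671 mg/L.
Cmax,ss = C₀/(1 − f) ≈ 15.671/0.8163 ≈ 19.198 mg/L.
Peak 19.2 mg/L vs MTC 22 mg/L: below toxic threshold.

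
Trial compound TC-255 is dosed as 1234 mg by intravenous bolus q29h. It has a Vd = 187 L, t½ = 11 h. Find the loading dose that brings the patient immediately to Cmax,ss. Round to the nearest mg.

f = (1/2)^(29/11) ≈ 0.160833; accumulation ratio R = 1/(1−f) ≈ 1.19166.
Loading dose to hit Cmax,ss on first dose: D_load = D_maint·R ≈ 1234 × 1.19166 ≈ 1470.51 mg.

1471 mg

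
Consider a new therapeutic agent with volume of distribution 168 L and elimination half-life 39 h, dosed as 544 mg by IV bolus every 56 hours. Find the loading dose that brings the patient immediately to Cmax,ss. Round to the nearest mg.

863 mg

f = (1/2)^(56/39) ≈ 0.369617; accumulation ratio R = 1/(1−f) ≈ 1.58634.
Loading dose to hit Cmax,ss on first dose: D_load = D_maint·R ≈ 544 × 1.58634 ≈ 862.97 mg.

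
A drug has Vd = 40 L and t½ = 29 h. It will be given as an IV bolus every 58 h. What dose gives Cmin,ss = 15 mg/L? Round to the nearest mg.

1800 mg

τ/t½ = 58/29 ≈ 2, so f = (1/2)^(58/29) ≈ 0.250000.
Cmin,ss = (D/Vd)·f/(1−f), so D = Cmin,ss·Vd·(1−f)/f.
D = 15 × 40 × (1−f)/f ≈ 15 × 40 × 3.00000 ≈ 1800.00 mg.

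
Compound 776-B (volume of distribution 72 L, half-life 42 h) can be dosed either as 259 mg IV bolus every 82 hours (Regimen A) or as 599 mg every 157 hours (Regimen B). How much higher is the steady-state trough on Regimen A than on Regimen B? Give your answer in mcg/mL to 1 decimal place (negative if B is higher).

0.6 mcg/mL

Regimen A: f = (1/2)^(82/42) ≈ 0.2584; Cmin,ss = (259/72)·f/(1−f) ≈ 1.253 mcg/mL.
Regimen B: f = (1/2)^(157/42) ≈ 0.0749; Cmin,ss = (599/72)·f/(1−f) ≈ 0.674 mcg/mL.
Difference ≈ 1.253 − 0.674 ≈ 0.579 mcg/mL.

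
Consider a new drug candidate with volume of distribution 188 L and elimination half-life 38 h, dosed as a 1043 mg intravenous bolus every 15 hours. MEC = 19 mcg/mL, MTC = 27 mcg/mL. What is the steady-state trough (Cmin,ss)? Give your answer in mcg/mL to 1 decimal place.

Over one 15-h interval, 15/38 ≈ 0.39474 half-lives elapse, leaving f ≈ 0.7606 of each dose.
Single-dose peak C₀ = D/Vd = 1043/188 ≈ 5.548 mcg/mL.
Steady-state trough Cmin,ss = C₀·f/(1−f) ≈ 5.548 × 0.7606/0.2394 ≈ 17.627 mcg/mL.
Trough 17.6 mcg/mL vs MEC 19 mcg/mL: subtherapeutic.

17.6 mcg/mL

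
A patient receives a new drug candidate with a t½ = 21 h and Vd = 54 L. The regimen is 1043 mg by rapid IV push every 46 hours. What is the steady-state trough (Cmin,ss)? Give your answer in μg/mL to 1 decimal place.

5.4 μg/mL

k = ln2/t½ = ln2/21 ≈ 0.033007 h⁻¹; fraction remaining f = e^(−kτ) = e^(−0.033007×46) ≈ 0.2191.
At steady state, accumulation factor R = 1/(1 − e^(−kτ)) ≈ 1.2806.
Each bolus raises the concentration by D/Vd = 1043/54 ≈ 19.315 μg/mL.
Cmax,ss = C₀/(1 − f) ≈ 19.315/0.7809 ≈ 24.734 μg/mL.
Steady-state trough Cmin,ss = Cmax,ss·f ≈ 24.734 × 0.2191 ≈ 5.419 μg/mL.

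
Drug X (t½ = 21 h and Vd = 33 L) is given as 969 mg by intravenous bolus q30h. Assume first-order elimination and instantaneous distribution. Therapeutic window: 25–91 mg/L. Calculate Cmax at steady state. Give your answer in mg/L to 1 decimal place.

Over one 30-h interval, 30/21 ≈ 1.4286 half-lives elapse, leaving f ≈ 0.3715 of each dose.
Accumulation ratio R = 1/(1 − f) ≈ 1/0.6285 ≈ 1.5911.
Each bolus raises the concentration by D/Vd = 969/33 ≈ 29.364 mg/L.
Steady-state peak Cmax,ss = C₀·R ≈ 29.364 × 1.5911 ≈ 46.721 mg/L.
Peak 46.7 mg/L vs MTC 91 mg/L: below toxic threshold.

46.7 mg/L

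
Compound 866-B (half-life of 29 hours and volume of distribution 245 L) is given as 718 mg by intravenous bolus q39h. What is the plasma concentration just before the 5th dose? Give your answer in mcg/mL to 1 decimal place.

f = (1/2)^(τ/t½) = (1/2)^(39/29) ≈ 0.3937.
C₀ = D/Vd = 718/245 ≈ 2.931 mcg/mL.
Before the 5th dose, 4 doses have been given. Superposition: Cmin = C₀·(f + f² + … + f^4).
≈ 2.931 × (0.3937 + 0.1550 + 0.0610 + 0.0240) ≈ 2.931 × 0.6337 ≈ 1.857 mcg/mL.

1.9 mcg/mL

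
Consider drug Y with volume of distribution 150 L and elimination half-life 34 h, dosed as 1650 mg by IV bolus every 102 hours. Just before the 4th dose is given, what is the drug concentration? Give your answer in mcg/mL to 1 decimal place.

1.6 mcg/mL

f = (1/2)^(τ/t½) = (1/2)^(102/34) ≈ 0.1250.
C₀ = D/Vd = 1650/150 ≈ 11.000 mcg/mL.
Before the 4th dose, 3 doses have been given. Superposition: Cmin = C₀·(f + f² + … + f^3).
≈ 11.000 × (0.1250 + 0.0156 + 0.0020) ≈ 11.000 × 0.1426 ≈ 1.569 mcg/mL.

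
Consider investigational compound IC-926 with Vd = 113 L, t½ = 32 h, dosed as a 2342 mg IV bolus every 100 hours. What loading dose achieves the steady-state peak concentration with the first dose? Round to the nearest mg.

f = (1/2)^(100/32) ≈ 0.114626; accumulation ratio R = 1/(1−f) ≈ 1.12947.
Loading dose to hit Cmax,ss on first dose: D_load = D_maint·R ≈ 2342 × 1.12947 ≈ 2645.22 mg.

2645 mg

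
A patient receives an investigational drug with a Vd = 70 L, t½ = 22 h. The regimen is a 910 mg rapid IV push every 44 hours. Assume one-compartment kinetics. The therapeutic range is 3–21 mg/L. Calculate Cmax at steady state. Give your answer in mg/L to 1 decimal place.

The dosing interval is 2 half-lives, so f = 2^(−2) = 0.25.
Accumulation ratio R = 1/(1 − f) = 1/0.75 = 4/3.
Single-dose peak C₀ = D/Vd = 910/70 = 13 mg/L.
Steady-state peak Cmax,ss = C₀·R = 13 × 4/3 ≈ 17.333 mg/L.
Peak 17.3 mg/L vs MTC 21 mg/L: below toxic threshold.

17.3 mg/L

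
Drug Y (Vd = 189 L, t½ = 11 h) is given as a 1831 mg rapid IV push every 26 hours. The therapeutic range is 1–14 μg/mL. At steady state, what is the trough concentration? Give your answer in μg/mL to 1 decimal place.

k = ln2/t½ = ln2/11 ≈ 0.063013 h⁻¹; fraction remaining f = e^(−kτ) = e^(−0.063013×26) ≈ 0.1943.
Accumulation ratio R = 1/(1 − f) ≈ 1/0.8057 ≈ 1.2412.
Each bolus raises the concentration by D/Vd = 1831/189 ≈ 9.688 μg/mL.
Cmax,ss = C₀/(1 − f) ≈ 9.688/0.8057 ≈ 12.024 μg/mL.
Steady-state trough Cmin,ss = Cmax,ss·f ≈ 12.024 × 0.1943 ≈ 2.336 μg/mL.
Trough 2.3 μg/mL vs MEC 1 μg/mL: adequate.

2.3 μg/mL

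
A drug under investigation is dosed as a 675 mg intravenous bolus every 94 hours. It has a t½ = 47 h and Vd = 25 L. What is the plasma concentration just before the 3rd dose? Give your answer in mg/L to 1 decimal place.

8.4 mg/L

f = (1/2)^(τ/t½) = (1/2)^(94/47) ≈ 0.2500.
C₀ = D/Vd = 675/25 ≈ 27.000 mg/L.
Before the 3rd dose, 2 doses have been given. Superposition: Cmin = C₀·(f + f²).
≈ 27.000 × (0.2500 + 0.0625) ≈ 27.000 × 0.3125 ≈ 8.438 mg/L.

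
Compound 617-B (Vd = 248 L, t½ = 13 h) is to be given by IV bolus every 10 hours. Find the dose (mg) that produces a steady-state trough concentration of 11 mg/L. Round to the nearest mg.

1921 mg

τ/t½ = 10/13 ≈ 0.76923, so f = (1/2)^(10/13) ≈ 0.586730.
Cmin,ss = (D/Vd)·f/(1−f), so D = Cmin,ss·Vd·(1−f)/f.
D = 11 × 248 × (1−f)/f ≈ 11 × 248 × 0.70436 ≈ 1921.49 mg.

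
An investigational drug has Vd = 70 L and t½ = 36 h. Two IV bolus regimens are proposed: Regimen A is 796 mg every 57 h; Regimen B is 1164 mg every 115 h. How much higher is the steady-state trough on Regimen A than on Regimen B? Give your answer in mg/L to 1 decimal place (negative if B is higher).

3.7 mg/L

Regimen A: f = (1/2)^(57/36) ≈ 0.3337; Cmin,ss = (796/70)·f/(1−f) ≈ 5.695 mg/L.
Regimen B: f = (1/2)^(115/36) ≈ 0.1092; Cmin,ss = (1164/70)·f/(1−f) ≈ 2.038 mg/L.
Difference ≈ 5.695 − 2.038 ≈ 3.657 mg/L.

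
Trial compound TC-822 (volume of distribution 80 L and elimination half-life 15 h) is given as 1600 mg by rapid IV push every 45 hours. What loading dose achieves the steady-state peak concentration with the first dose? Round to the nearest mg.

1829 mg

f = (1/2)^(45/15) ≈ 0.125000; accumulation ratio R = 1/(1−f) ≈ 1.14286.
Loading dose to hit Cmax,ss on first dose: D_load = D_maint·R ≈ 1600 × 1.14286 ≈ 1828.58 mg.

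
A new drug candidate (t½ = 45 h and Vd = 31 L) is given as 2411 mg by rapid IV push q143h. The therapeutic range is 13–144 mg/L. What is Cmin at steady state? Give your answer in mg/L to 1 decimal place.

9.7 mg/L

k = ln2/t½ = ln2/45 ≈ 0.015403 h⁻¹; fraction remaining f = e^(−kτ) = e^(−0.015403×143) ≈ 0.1105.
Accumulation ratio R = 1/(1 − f) ≈ 1/0.8895 ≈ 1.1242.
Single-dose peak C₀ = D/Vd = 2411/31 ≈ 77.774 mg/L.
Cmax,ss = C₀/(1 − f) ≈ 77.774/0.8895 ≈ 87.436 mg/L.
Steady-state trough Cmin,ss = Cmax,ss·f ≈ 87.436 × 0.1105 ≈ 9.662 mg/L.
Trough 9.7 mg/L vs MEC 13 mg/L: subtherapeutic.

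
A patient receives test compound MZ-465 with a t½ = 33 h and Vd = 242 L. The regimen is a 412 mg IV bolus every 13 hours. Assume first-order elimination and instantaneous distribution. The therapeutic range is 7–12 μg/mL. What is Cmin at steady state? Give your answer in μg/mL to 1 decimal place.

τ/t½ = 13/33 ≈ 0.39394, so fraction remaining f = (1/2)^(13/33) ≈ 0.7610.
At steady state, accumulation factor R = 1/(1 − e^(−kτ)) ≈ 4.1841.
Single-dose peak C₀ = D/Vd = 412/242 ≈ 1.702 μg/mL.
Cmax,ss = C₀/(1 − f) ≈ 1.702/0.2390 ≈ 7.121 μg/mL.
Steady-state trough Cmin,ss = Cmax,ss·f ≈ 7.121 × 0.7610 ≈ 5.419 μg/mL.
Trough 5.4 μg/mL vs MEC 7 μg/mL: subtherapeutic.

5.4 μg/mL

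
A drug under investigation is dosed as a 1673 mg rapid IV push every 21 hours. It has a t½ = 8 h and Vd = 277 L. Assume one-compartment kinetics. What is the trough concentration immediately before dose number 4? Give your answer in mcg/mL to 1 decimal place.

1.2 mcg/mL

f = (1/2)^(τ/t½) = (1/2)^(21/8) ≈ 0.1621.
C₀ = D/Vd = 1673/277 ≈ 6.040 mcg/mL.
Before the 4th dose, 3 doses have been given. Superposition: Cmin = C₀·(f + f² + … + f^3).
≈ 6.040 × (0.1621 + 0.0263 + 0.0043) ≈ 6.040 × 0.1927 ≈ 1.164 mcg/mL.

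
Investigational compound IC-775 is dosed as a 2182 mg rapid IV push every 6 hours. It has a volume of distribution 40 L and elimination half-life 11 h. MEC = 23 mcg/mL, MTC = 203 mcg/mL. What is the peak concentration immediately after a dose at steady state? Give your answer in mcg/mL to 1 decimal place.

173.3 mcg/mL

τ/t½ = 6/11 ≈ 0.54545, so fraction remaining f = (1/2)^(6/11) ≈ 0.6852.
At steady state, accumulation factor R = 1/(1 − e^(−kτ)) ≈ 3.1766.
Each bolus raises the concentration by D/Vd = 2182/40 ≈ 54.550 mcg/mL.
Steady-state peak Cmax,ss = C₀·R ≈ 54.550 × 3.1766 ≈ 173.284 mcg/mL.
Peak 173.3 mcg/mL vs MTC 203 mcg/mL: below toxic threshold.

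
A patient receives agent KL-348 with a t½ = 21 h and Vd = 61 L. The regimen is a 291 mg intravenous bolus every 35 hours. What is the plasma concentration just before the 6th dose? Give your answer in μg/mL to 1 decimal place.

f = (1/2)^(τ/t½) = (1/2)^(35/21) ≈ 0.3150.
C₀ = D/Vd = 291/61 ≈ 4.770 μg/mL.
Before the 6th dose, 5 doses have been given. Superposition: Cmin = C₀·(f + f² + … + f^5).
≈ 4.770 × (0.3150 + 0.0992 + 0.0313 + 0.0098 + 0.0031) ≈ 4.770 × 0.4584 ≈ 2.187 μg/mL.

2.2 μg/mL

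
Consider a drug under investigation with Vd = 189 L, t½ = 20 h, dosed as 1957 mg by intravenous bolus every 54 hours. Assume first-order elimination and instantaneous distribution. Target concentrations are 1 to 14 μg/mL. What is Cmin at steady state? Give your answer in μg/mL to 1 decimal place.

1.9 μg/mL

τ/t½ = 54/20 ≈ 2.7, so fraction remaining f = (1/2)^(54/20) ≈ 0.1539.
Each bolus raises the concentration by D/Vd = 1957/189 ≈ 10.354 μg/mL.
Steady-state trough Cmin,ss = C₀·f/(1−f) ≈ 10.354 × 0.1539/0.8461 ≈ 1.883 μg/mL.
Trough 1.9 μg/mL vs MEC 1 μg/mL: adequate.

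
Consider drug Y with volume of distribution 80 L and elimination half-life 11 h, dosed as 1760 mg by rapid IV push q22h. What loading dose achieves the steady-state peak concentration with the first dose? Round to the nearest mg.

f = (1/2)^(22/11) ≈ 0.250000; accumulation ratio R = 1/(1−f) ≈ 1.33333.
Loading dose to hit Cmax,ss on first dose: D_load = D_maint·R ≈ 1760 × 1.33333 ≈ 2346.66 mg.

2347 mg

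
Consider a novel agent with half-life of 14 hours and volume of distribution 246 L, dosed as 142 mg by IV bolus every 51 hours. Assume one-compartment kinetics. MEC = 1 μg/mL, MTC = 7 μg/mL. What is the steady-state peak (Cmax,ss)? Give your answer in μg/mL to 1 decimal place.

0.6 μg/mL

τ/t½ = 51/14 ≈ 3.6429, so fraction remaining f = (1/2)^(51/14) ≈ 0.0801.
Accumulation ratio R = 1/(1 − f) ≈ 1/0.9199 ≈ 1.0871.
Each bolus raises the concentration by D/Vd = 142/246 ≈ 0.577 μg/mL.
Steady-state peak Cmax,ss = C₀·R ≈ 0.577 × 1.0871 ≈ 0.627 μg/mL.
Peak 0.6 μg/mL vs MTC 7 μg/mL: below toxic threshold.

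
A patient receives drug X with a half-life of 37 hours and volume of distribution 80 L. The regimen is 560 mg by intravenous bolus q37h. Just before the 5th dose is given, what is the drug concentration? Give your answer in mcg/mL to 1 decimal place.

f = (1/2)^(τ/t½) = (1/2)^(37/37) ≈ 0.5000.
C₀ = D/Vd = 560/80 ≈ 7.000 mcg/mL.
Before the 5th dose, 4 doses have been given. Superposition: Cmin = C₀·(f + f² + … + f^4).
≈ 7.000 × (0.5000 + 0.2500 + 0.1250 + 0.0625) ≈ 7.000 × 0.9375 ≈ 6.562 mcg/mL.

6.6 mcg/mL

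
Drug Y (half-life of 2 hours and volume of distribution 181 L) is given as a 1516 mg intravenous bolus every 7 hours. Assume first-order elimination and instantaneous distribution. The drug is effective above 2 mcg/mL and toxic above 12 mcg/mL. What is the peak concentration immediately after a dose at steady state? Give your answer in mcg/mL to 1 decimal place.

k = ln2/t½ = ln2/2 ≈ 0.346574 h⁻¹; fraction remaining f = e^(−kτ) = e^(−0.346574×7) ≈ 0.0884.
Accumulation ratio R = 1/(1 − f) ≈ 1/0.9116 ≈ 1.0970.
Single-dose peak C₀ = D/Vd = 1516/181 ≈ 8.376 mcg/mL.
Steady-state peak Cmax,ss = C₀·R ≈ 8.376 × 1.0970 ≈ 9.188 mcg/mL.
Peak 9.2 mcg/mL vs MTC 12 mcg/mL: below toxic threshold.

9.2 mcg/mL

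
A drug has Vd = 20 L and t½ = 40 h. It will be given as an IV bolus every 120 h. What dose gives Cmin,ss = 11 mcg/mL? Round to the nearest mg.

1540 mg

τ/t½ = 120/40 ≈ 3, so f = (1/2)^(120/40) ≈ 0.125000.
Cmin,ss = (D/Vd)·f/(1−f), so D = Cmin,ss·Vd·(1−f)/f.
D = 11 × 20 × (1−f)/f ≈ 11 × 20 × 7.00000 ≈ 1540.00 mg.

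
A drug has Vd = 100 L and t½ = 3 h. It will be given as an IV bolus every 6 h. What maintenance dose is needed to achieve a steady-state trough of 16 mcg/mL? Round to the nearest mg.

4800 mg

τ/t½ = 6/3 ≈ 2, so f = (1/2)^(6/3) ≈ 0.250000.
Cmin,ss = (D/Vd)·f/(1−f), so D = Cmin,ss·Vd·(1−f)/f.
D = 16 × 100 × (1−f)/f ≈ 16 × 100 × 3.00000 ≈ 4800.00 mg.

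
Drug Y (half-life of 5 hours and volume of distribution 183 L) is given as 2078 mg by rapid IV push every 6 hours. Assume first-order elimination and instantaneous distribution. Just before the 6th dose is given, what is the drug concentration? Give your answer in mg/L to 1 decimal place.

f = (1/2)^(τ/t½) = (1/2)^(6/5) ≈ 0.4353.
C₀ = D/Vd = 2078/183 ≈ 11.355 mg/L.
Before the 6th dose, 5 doses have been given. Superposition: Cmin = C₀·(f + f² + … + f^5).
≈ 11.355 × (0.4353 + 0.1895 + 0.0825 + 0.0359 + 0.0156) ≈ 11.355 × 0.7588 ≈ 8.616 mg/L.

8.6 mg/L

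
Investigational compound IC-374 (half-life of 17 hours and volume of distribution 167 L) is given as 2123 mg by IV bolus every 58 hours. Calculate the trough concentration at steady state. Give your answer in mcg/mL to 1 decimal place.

1.3 mcg/mL

τ/t½ = 58/17 ≈ 3.4118, so fraction remaining f = (1/2)^(58/17) ≈ 0.0940.
Accumulation ratio R = 1/(1 − f) ≈ 1/0.9060 ≈ 1.1038.
Single-dose peak C₀ = D/Vd = 2123/167 ≈ 12.713 mcg/mL.
Cmax,ss = C₀/(1 − f) ≈ 12.713/0.9060 ≈ 14.032 mcg/mL.
Steady-state trough Cmin,ss = Cmax,ss·f ≈ 14.032 × 0.0940 ≈ 1.319 mcg/mL.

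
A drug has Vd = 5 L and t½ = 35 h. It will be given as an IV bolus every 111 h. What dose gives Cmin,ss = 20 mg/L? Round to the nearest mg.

τ/t½ = 111/35 ≈ 3.1714, so f = (1/2)^(111/35) ≈ 0.110995.
Cmin,ss = (D/Vd)·f/(1−f), so D = Cmin,ss·Vd·(1−f)/f.
D = 20 × 5 × (1−f)/f ≈ 20 × 5 × 8.00941 ≈ 800.94 mg.

801 mg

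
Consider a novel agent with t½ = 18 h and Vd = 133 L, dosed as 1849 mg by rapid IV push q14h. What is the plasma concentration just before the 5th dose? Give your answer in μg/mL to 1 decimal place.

17.2 μg/mL

f = (1/2)^(τ/t½) = (1/2)^(14/18) ≈ 0.5833.
C₀ = D/Vd = 1849/133 ≈ 13.902 μg/mL.
Before the 5th dose, 4 doses have been given. Superposition: Cmin = C₀·(f + f² + … + f^4).
≈ 13.902 × (0.5833 + 0.3402 + 0.1985 + 0.1158) ≈ 13.902 × 1.2378 ≈ 17.208 μg/mL.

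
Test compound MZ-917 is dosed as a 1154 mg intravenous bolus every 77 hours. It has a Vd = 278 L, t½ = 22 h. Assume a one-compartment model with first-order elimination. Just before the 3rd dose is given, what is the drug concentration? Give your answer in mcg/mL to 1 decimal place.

0.4 mcg/mL

f = (1/2)^(τ/t½) = (1/2)^(77/22) ≈ 0.0884.
C₀ = D/Vd = 1154/278 ≈ 4.151 mcg/mL.
Before the 3rd dose, 2 doses have been given. Superposition: Cmin = C₀·(f + f²).
≈ 4.151 × (0.0884 + 0.0078) ≈ 4.151 × 0.0962 ≈ 0.399 mcg/mL.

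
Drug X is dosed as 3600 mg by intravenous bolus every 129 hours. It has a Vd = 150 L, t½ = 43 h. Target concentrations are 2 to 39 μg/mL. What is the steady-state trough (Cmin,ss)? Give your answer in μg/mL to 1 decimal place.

The dosing interval is 3 half-lives, so f = 2^(−3) = 0.125.
At steady state, R = 1/(1 − 0.125) = 8/7.
Single-dose peak C₀ = D/Vd = 3600/150 = 24 μg/mL.
Steady-state peak Cmax,ss = C₀·R = 24 × 8/7 ≈ 27.429 μg/mL.
Steady-state trough Cmin,ss = Cmax,ss·f ≈ 27.429 × 0.125 ≈ 3.429 μg/mL.
Trough 3.4 μg/mL vs MEC 2 μg/mL: adequate.

3.4 μg/mL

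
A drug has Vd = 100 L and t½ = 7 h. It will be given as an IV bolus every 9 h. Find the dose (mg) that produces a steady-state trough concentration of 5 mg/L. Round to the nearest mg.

719 mg

τ/t½ = 9/7 ≈ 1.2857, so f = (1/2)^(9/7) ≈ 0.410168.
Cmin,ss = (D/Vd)·f/(1−f), so D = Cmin,ss·Vd·(1−f)/f.
D = 5 × 100 × (1−f)/f ≈ 5 × 100 × 1.43803 ≈ 719.01 mg.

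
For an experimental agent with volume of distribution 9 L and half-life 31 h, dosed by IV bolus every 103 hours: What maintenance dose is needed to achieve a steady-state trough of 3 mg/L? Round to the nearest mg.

τ/t½ = 103/31 ≈ 3.3226, so f = (1/2)^(103/31) ≈ 0.099955.
Cmin,ss = (D/Vd)·f/(1−f), so D = Cmin,ss·Vd·(1−f)/f.
D = 3 × 9 × (1−f)/f ≈ 3 × 9 × 9.00450 ≈ 243.12 mg.

243 mg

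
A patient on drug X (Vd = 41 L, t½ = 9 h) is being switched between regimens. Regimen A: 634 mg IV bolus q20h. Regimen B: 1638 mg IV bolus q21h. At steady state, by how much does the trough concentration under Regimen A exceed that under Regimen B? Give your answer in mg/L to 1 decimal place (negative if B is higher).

-5.7 mg/L

Regimen A: f = (1/2)^(20/9) ≈ 0.2143; Cmin,ss = (634/41)·f/(1−f) ≈ 4.218 mg/L.
Regimen B: f = (1/2)^(21/9) ≈ 0.1984; Cmin,ss = (1638/41)·f/(1−f) ≈ 9.888 mg/L.
Difference ≈ 4.218 − 9.888 ≈ -5.670 mg/L.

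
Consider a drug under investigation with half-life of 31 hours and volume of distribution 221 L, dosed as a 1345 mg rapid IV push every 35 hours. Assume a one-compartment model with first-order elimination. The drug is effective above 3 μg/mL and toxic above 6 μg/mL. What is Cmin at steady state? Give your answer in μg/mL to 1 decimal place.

5.1 μg/mL

Over one 35-h interval, 35/31 ≈ 1.129 half-lives elapse, leaving f ≈ 0.4572 of each dose.
Each bolus raises the concentration by D/Vd = 1345/221 ≈ 6.086 μg/mL.
Steady-state trough Cmin,ss = C₀·f/(1−f) ≈ 6.086 × 0.4572/0.5428 ≈ 5.126 μg/mL.
Trough 5.1 μg/mL vs MEC 3 μg/mL: adequate.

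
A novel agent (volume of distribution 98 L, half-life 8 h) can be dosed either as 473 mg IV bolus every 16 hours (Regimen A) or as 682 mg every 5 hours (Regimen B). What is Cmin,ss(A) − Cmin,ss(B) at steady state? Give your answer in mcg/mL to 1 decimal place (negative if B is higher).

-11.2 mcg/mL

Regimen A: f = (1/2)^(16/8) ≈ 0.2500; Cmin,ss = (473/98)·f/(1−f) ≈ 1.609 mcg/mL.
Regimen B: f = (1/2)^(5/8) ≈ 0.6484; Cmin,ss = (682/98)·f/(1−f) ≈ 12.834 mcg/mL.
Difference ≈ 1.609 − 12.834 ≈ -11.225 mcg/mL.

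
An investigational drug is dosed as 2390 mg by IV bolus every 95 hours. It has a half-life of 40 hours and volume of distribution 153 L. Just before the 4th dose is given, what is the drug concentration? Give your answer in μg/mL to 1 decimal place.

f = (1/2)^(τ/t½) = (1/2)^(95/40) ≈ 0.1928.
C₀ = D/Vd = 2390/153 ≈ 15.621 μg/mL.
Before the 4th dose, 3 doses have been given. Superposition: Cmin = C₀·(f + f² + … + f^3).
≈ 15.621 × (0.1928 + 0.0372 + 0.0072) ≈ 15.621 × 0.2372 ≈ 3.705 μg/mL.

3.7 μg/mL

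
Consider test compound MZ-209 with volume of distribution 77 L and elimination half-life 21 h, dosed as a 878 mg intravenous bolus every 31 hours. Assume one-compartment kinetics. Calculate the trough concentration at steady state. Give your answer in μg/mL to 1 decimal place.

6.4 μg/mL

k = ln2/t½ = ln2/21 ≈ 0.033007 h⁻¹; fraction remaining f = e^(−kτ) = e^(−0.033007×31) ≈ 0.3594.
At steady state, accumulation factor R = 1/(1 − e^(−kτ)) ≈ 1.5610.
Single-dose peak C₀ = D/Vd = 878/77 ≈ 11.403 μg/mL.
Steady-state peak Cmax,ss = C₀·R ≈ 11.403 × 1.5610 ≈ 17.800 μg/mL.
Steady-state trough Cmin,ss = Cmax,ss·f ≈ 17.800 × 0.3594 ≈ 6.397 μg/mL.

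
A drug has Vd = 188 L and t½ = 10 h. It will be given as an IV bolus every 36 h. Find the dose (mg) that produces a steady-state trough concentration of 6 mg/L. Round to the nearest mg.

12550 mg

τ/t½ = 36/10 ≈ 3.6, so f = (1/2)^(36/10) ≈ 0.082469.
Cmin,ss = (D/Vd)·f/(1−f), so D = Cmin,ss·Vd·(1−f)/f.
D = 6 × 188 × (1−f)/f ≈ 6 × 188 × 11.12577 ≈ 12549.87 mg.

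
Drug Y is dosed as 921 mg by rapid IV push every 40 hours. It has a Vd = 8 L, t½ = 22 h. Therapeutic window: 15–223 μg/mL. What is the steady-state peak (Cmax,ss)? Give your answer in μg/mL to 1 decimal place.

160.7 μg/mL

k = ln2/t½ = ln2/22 ≈ 0.031507 h⁻¹; fraction remaining f = e^(−kτ) = e^(−0.031507×40) ≈ 0.2836.
Accumulation ratio R = 1/(1 − f) ≈ 1/0.7164 ≈ 1.3959.
Each bolus raises the concentration by D/Vd = 921/8 ≈ 115.125 μg/mL.
Steady-state peak Cmax,ss = C₀·R ≈ 115.125 × 1.3959 ≈ 160.703 μg/mL.
Peak 160.7 μg/mL vs MTC 223 μg/mL: below toxic threshold.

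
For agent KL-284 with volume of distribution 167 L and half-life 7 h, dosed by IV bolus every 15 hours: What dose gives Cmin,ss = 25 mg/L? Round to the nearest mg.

τ/t½ = 15/7 ≈ 2.1429, so f = (1/2)^(15/7) ≈ 0.226431.
Cmin,ss = (D/Vd)·f/(1−f), so D = Cmin,ss·Vd·(1−f)/f.
D = 25 × 167 × (1−f)/f ≈ 25 × 167 × 3.41636 ≈ 14263.30 mg.

14263 mg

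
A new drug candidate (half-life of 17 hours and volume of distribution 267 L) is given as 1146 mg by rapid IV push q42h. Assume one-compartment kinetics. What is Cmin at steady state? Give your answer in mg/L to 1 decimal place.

k = ln2/t½ = ln2/17 ≈ 0.040773 h⁻¹; fraction remaining f = e^(−kτ) = e^(−0.040773×42) ≈ 0.1804.
At steady state, accumulation factor R = 1/(1 − e^(−kτ)) ≈ 1.2201.
Each bolus raises the concentration by D/Vd = 1146/267 ≈ 4.292 mg/L.
Cmax,ss = C₀/(1 − f) ≈ 4.292/0.8196 ≈ 5.237 mg/L.
One interval later, Cmin,ss = Cmax,ss·e^(−kτ) ≈ 5.237 × 0.1804 ≈ 0.945 mg/L.

0.9 mg/L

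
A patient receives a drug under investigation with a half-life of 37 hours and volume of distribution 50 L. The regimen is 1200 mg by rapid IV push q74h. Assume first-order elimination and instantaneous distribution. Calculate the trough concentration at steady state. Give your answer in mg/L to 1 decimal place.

8.0 mg/L

The dosing interval is 2 half-lives, so f = 2^(−2) = 0.25.
Accumulation ratio R = 1/(1 − f) = 1/0.75 = 4/3.
Single-dose peak C₀ = D/Vd = 1200/50 = 24 mg/L.
Steady-state peak Cmax,ss = C₀·R = 24 × 4/3 ≈ 32.000 mg/L.
Steady-state trough Cmin,ss = Cmax,ss·f ≈ 32.000 × 0.25 ≈ 8.000 mg/L.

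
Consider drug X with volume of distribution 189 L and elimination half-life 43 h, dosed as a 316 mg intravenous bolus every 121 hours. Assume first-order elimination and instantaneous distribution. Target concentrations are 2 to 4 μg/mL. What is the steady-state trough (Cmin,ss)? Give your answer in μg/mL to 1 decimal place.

0.3 μg/mL

τ/t½ = 121/43 ≈ 2.814, so fraction remaining f = (1/2)^(121/43) ≈ 0.1422.
Accumulation ratio R = 1/(1 − f) ≈ 1/0.8578 ≈ 1.1658.
Single-dose peak C₀ = D/Vd = 316/189 ≈ 1.672 μg/mL.
Steady-state peak Cmax,ss = C₀·R ≈ 1.672 × 1.1658 ≈ 1.949 μg/mL.
One interval later, Cmin,ss = Cmax,ss·e^(−kτ) ≈ 1.949 × 0.1422 ≈ 0.277 μg/mL.
Trough 0.3 μg/mL vs MEC 2 μg/mL: subtherapeutic.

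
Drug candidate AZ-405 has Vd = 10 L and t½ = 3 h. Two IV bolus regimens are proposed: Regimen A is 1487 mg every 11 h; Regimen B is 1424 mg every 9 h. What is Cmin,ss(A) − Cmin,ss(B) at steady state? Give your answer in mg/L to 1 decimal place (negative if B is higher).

Regimen A: f = (1/2)^(11/3) ≈ 0.0787; Cmin,ss = (1487/10)·f/(1−f) ≈ 12.702 mg/L.
Regimen B: f = (1/2)^(9/3) ≈ 0.1250; Cmin,ss = (1424/10)·f/(1−f) ≈ 20.343 mg/L.
Difference ≈ 12.702 − 20.343 ≈ -7.641 mg/L.

-7.6 mg/L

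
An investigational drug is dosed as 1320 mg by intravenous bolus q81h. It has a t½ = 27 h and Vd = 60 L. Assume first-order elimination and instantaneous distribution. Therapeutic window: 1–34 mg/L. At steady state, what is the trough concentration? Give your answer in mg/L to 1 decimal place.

3.1 mg/L

The dosing interval is 3 half-lives, so f = 2^(−3) = 0.125.
Accumulation ratio R = 1/(1 − f) = 1/0.875 = 8/7.
Single-dose peak C₀ = D/Vd = 1320/60 = 22 mg/L.
Steady-state peak Cmax,ss = C₀·R = 22 × 8/7 ≈ 25.143 mg/L.
Steady-state trough Cmin,ss = Cmax,ss·f ≈ 25.143 × 0.125 ≈ 3.143 mg/L.
Trough 3.1 mg/L vs MEC 1 mg/L: adequate.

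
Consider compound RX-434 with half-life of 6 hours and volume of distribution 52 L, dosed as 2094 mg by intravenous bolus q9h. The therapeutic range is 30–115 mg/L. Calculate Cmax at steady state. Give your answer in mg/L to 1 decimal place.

τ/t½ = 9/6 ≈ 1.5, so fraction remaining f = (1/2)^(9/6) ≈ 0.3536.
Accumulation ratio R = 1/(1 − f) ≈ 1/0.6464 ≈ 1.5470.
Each bolus raises the concentration by D/Vd = 2094/52 ≈ 40.269 mg/L.
Steady-state peak Cmax,ss = C₀·R ≈ 40.269 × 1.5470 ≈ 62.296 mg/L.
Peak 62.3 mg/L vs MTC 115 mg/L: below toxic threshold.

62.3 mg/L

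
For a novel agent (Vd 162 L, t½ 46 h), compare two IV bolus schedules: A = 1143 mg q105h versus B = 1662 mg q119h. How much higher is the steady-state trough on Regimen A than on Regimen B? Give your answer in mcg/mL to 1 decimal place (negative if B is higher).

-0.2 mcg/mL

Regimen A: f = (1/2)^(105/46) ≈ 0.2055; Cmin,ss = (1143/162)·f/(1−f) ≈ 1.825 mcg/mL.
Regimen B: f = (1/2)^(119/46) ≈ 0.1664; Cmin,ss = (1662/162)·f/(1−f) ≈ 2.048 mcg/mL.
Difference ≈ 1.825 − 2.048 ≈ -0.223 mcg/mL.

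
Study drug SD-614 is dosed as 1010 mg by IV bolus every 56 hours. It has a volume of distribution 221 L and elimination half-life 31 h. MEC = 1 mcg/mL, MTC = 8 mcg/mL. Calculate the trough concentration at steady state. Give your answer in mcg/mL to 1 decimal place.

τ/t½ = 56/31 ≈ 1.8065, so fraction remaining f = (1/2)^(56/31) ≈ 0.2859.
Accumulation ratio R = 1/(1 − f) ≈ 1/0.7141 ≈ 1.4004.
Single-dose peak C₀ = D/Vd = 1010/221 ≈ 4.570 mcg/mL.
Cmax,ss = C₀/(1 − f) ≈ 4.570/0.7141 ≈ 6.400 mcg/mL.
One interval later, Cmin,ss = Cmax,ss·e^(−kτ) ≈ 6.400 × 0.2859 ≈ 1.830 mcg/mL.
Trough 1.8 mcg/mL vs MEC 1 mcg/mL: adequate.

1.8 mcg/mL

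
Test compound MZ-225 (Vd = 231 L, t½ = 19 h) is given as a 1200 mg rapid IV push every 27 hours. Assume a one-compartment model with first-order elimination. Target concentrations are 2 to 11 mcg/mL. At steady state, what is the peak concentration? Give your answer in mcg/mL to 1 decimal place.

8.3 mcg/mL

Over one 27-h interval, 27/19 ≈ 1.4211 half-lives elapse, leaving f ≈ 0.3734 of each dose.
At steady state, accumulation factor R = 1/(1 − e^(−kτ)) ≈ 1.5959.
Each bolus raises the concentration by D/Vd = 1200/231 ≈ 5.195 mcg/mL.
Steady-state peak Cmax,ss = C₀·R ≈ 5.195 × 1.5959 ≈ 8.291 mcg/mL.
Peak 8.3 mcg/mL vs MTC 11 mcg/mL: below toxic threshold.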